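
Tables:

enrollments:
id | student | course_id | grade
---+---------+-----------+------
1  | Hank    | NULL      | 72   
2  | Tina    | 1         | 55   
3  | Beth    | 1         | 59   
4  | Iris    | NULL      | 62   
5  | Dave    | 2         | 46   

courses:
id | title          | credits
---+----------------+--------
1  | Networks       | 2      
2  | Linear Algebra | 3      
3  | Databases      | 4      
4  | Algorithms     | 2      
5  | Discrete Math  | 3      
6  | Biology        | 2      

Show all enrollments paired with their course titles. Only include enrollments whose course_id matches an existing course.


INNER JOIN keeps only enrollments rows whose course_id matches an id in courses. Walk through each enrollment:
  - enrollment 1 (Hank): course_id=NULL, no match -> dropped
  - enrollment 2 (Tina): course_id=1 -> matches Networks
  - enrollment 3 (Beth): course_id=1 -> matches Networks
  - enrollment 4 (Iris): course_id=NULL, no match -> dropped
  - enrollment 5 (Dave): course_id=2 -> matches Linear Algebra
So 2 of 5 rows are dropped.

SQL:
SELECT a.student, b.title AS course
FROM enrollments a
INNER JOIN courses b ON a.course_id = b.id

Result:
student | course        
--------+---------------
Tina    | Networks      
Beth    | Networks      
Dave    | Linear Algebra


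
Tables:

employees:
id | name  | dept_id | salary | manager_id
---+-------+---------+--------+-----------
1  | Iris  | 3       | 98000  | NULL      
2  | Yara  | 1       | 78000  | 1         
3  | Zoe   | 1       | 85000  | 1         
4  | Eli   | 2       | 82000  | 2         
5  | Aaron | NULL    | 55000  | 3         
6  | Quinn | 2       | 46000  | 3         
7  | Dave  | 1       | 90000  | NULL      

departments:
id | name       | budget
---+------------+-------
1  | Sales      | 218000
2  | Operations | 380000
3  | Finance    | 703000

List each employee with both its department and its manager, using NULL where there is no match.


Two LEFT JOINs from the same base table employees: one to departments via dept_id, one to employees itself via manager_id. Both are LEFT so every employee is preserved.
Match against departments:
  - employee 1 (Iris): dept_id=3 -> matches Finance
  - employee 2 (Yara): dept_id=1 -> matches Sales
  - employee 3 (Zoe): dept_id=1 -> matches Sales
  - employee 4 (Eli): dept_id=2 -> matches Operations
  - employee 5 (Aaron): dept_id=NULL, no match -> kept with NULL
  - employee 6 (Quinn): dept_id=2 -> matches Operations
  - employee 7 (Dave): dept_id=1 -> matches Sales
Match against employees (self):
  - employee 1 (Iris): manager_id=NULL -> NULL
  - employee 2 (Yara): manager_id=1 -> Iris
  - employee 3 (Zoe): manager_id=1 -> Iris
  - employee 4 (Eli): manager_id=2 -> Yara
  - employee 5 (Aaron): manager_id=3 -> Zoe
  - employee 6 (Quinn): manager_id=3 -> Zoe
  - employee 7 (Dave): manager_id=NULL -> NULL

SQL:
SELECT a.name, b.name AS department, c.name AS manager
FROM employees a
LEFT JOIN departments b ON a.dept_id = b.id
LEFT JOIN employees c ON a.manager_id = c.id

Result:
name  | department | manager
------+------------+--------
Iris  | Finance    | NULL   
Yara  | Sales      | Iris   
Zoe   | Sales      | Iris   
Eli   | Operations | Yara   
Aaron | NULL       | Zoe    
Quinn | Operations | Zoe    
Dave  | Sales      | NULL   


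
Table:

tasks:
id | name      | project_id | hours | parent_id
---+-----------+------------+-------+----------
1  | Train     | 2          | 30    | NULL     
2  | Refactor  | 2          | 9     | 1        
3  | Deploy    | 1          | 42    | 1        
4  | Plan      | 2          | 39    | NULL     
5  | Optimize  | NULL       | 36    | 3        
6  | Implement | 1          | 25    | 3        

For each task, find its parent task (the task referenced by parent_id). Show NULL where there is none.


This is a self-join: tasks is joined to a second copy of itself, matching each row's parent_id to another row's id. Use LEFT JOIN so rows with parent_id=NULL are kept.
  - task 1 (Train): parent_id=NULL -> NULL
  - task 2 (Refactor): parent_id=1 -> Train
  - task 3 (Deploy): parent_id=1 -> Train
  - task 4 (Plan): parent_id=NULL -> NULL
  - task 5 (Optimize): parent_id=3 -> Deploy
  - task 6 (Implement): parent_id=3 -> Deploy

SQL:
SELECT a.name AS item, b.name AS parent
FROM tasks a
LEFT JOIN tasks b ON a.parent_id = b.id

Result:
item      | parent
----------+-------
Train     | NULL  
Refactor  | Train 
Deploy    | Train 
Plan      | NULL  
Optimize  | Deploy
Implement | Deploy


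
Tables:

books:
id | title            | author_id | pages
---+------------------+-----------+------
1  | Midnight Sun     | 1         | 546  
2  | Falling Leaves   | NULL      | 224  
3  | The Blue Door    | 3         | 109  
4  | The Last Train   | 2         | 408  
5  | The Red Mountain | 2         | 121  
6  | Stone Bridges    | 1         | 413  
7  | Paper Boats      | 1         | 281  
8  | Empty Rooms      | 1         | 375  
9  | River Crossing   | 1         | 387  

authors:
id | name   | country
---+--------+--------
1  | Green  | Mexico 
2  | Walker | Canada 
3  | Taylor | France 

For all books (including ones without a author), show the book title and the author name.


LEFT JOIN keeps every row from books (the left table); where author_id has no match in authors, the author columns become NULL. Walk through each book:
  - book 1 (Midnight Sun): author_id=1 -> matches Green
  - book 2 (Falling Leaves): author_id=NULL, no match -> kept with NULL
  - book 3 (The Blue Door): author_id=3 -> matches Taylor
  - book 4 (The Last Train): author_id=2 -> matches Walker
  - book 5 (The Red Mountain): author_id=2 -> matches Walker
  - book 6 (Stone Bridges): author_id=1 -> matches Green
  - book 7 (Paper Boats): author_id=1 -> matches Green
  - book 8 (Empty Rooms): author_id=1 -> matches Green
  - book 9 (River Crossing): author_id=1 -> matches Green
All 9 rows appear; 1 has NULL author.

SQL:
SELECT a.title, b.name AS author
FROM books a
LEFT JOIN authors b ON a.author_id = b.id

Result:
title            | author
-----------------+-------
Midnight Sun     | Green 
Falling Leaves   | NULL  
The Blue Door    | Taylor
The Last Train   | Walker
The Red Mountain | Walker
Stone Bridges    | Green 
Paper Boats      | Green 
Empty Rooms      | Green 
River Crossing   | Green 


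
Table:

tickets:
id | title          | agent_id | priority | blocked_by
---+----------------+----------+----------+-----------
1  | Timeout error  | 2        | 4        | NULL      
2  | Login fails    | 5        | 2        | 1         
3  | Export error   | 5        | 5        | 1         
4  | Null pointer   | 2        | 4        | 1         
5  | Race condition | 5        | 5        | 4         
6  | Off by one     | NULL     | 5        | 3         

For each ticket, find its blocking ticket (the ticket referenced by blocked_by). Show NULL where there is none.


This is a self-join: tickets is joined to a second copy of itself, matching each row's blocked_by to another row's id. Use LEFT JOIN so rows with blocked_by=NULL are kept.
  - ticket 1 (Timeout error): blocked_by=NULL -> NULL
  - ticket 2 (Login fails): blocked_by=1 -> Timeout error
  - ticket 3 (Export error): blocked_by=1 -> Timeout error
  - ticket 4 (Null pointer): blocked_by=1 -> Timeout error
  - ticket 5 (Race condition): blocked_by=4 -> Null pointer
  - ticket 6 (Off by one): blocked_by=3 -> Export error

SQL:
SELECT a.title AS item, b.title AS blocked_by
FROM tickets a
LEFT JOIN tickets b ON a.blocked_by = b.id

Result:
item           | blocked_by   
---------------+--------------
Timeout error  | NULL         
Login fails    | Timeout error
Export error   | Timeout error
Null pointer   | Timeout error
Race condition | Null pointer 
Off by one     | Export error 


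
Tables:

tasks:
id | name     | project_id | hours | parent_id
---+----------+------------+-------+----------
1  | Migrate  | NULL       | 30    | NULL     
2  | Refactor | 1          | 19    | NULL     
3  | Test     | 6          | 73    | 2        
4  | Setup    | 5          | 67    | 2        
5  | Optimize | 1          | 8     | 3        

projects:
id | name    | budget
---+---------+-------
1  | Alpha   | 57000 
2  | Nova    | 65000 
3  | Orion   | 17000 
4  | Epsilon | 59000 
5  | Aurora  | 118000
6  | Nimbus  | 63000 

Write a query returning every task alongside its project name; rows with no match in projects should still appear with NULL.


LEFT JOIN keeps every row from tasks (the left table); where project_id has no match in projects, the project columns become NULL. Walk through each task:
  - task 1 (Migrate): project_id=NULL, no match -> kept with NULL
  - task 2 (Refactor): project_id=1 -> matches Alpha
  - task 3 (Test): project_id=6 -> matches Nimbus
  - task 4 (Setup): project_id=5 -> matches Aurora
  - task 5 (Optimize): project_id=1 -> matches Alpha
All 5 rows appear; 1 has NULL project.

SQL:
SELECT a.name, b.name AS project
FROM tasks a
LEFT JOIN projects b ON a.project_id = b.id

Result:
name     | project
---------+--------
Migrate  | NULL   
Refactor | Alpha  
Test     | Nimbus 
Setup    | Aurora 
Optimize | Alpha  


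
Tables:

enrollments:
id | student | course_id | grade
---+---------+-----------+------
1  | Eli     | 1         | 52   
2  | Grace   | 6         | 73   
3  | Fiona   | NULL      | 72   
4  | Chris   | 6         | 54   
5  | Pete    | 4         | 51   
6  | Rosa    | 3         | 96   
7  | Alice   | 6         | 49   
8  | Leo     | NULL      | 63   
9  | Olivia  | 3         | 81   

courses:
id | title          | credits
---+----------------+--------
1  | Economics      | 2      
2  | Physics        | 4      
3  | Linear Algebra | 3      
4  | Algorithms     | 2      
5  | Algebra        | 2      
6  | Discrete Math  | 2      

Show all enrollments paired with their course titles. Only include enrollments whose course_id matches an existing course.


INNER JOIN keeps only enrollments rows whose course_id matches an id in courses. Walk through each enrollment:
  - enrollment 1 (Eli): course_id=1 -> matches Economics
  - enrollment 2 (Grace): course_id=6 -> matches Discrete Math
  - enrollment 3 (Fiona): course_id=NULL, no match -> dropped
  - enrollment 4 (Chris): course_id=6 -> matches Discrete Math
  - enrollment 5 (Pete): course_id=4 -> matches Algorithms
  - enrollment 6 (Rosa): course_id=3 -> matches Linear Algebra
  - enrollment 7 (Alice): course_id=6 -> matches Discrete Math
  - enrollment 8 (Leo): course_id=NULL, no match -> dropped
  - enrollment 9 (Olivia): course_id=3 -> matches Linear Algebra
So 2 of 9 rows are dropped.

SQL:
SELECT a.student, b.title AS course
FROM enrollments a
INNER JOIN courses b ON a.course_id = b.id

Result:
student | course        
--------+---------------
Eli     | Economics     
Grace   | Discrete Math 
Chris   | Discrete Math 
Pete    | Algorithms    
Rosa    | Linear Algebra
Alice   | Discrete Math 
Olivia  | Linear Algebra


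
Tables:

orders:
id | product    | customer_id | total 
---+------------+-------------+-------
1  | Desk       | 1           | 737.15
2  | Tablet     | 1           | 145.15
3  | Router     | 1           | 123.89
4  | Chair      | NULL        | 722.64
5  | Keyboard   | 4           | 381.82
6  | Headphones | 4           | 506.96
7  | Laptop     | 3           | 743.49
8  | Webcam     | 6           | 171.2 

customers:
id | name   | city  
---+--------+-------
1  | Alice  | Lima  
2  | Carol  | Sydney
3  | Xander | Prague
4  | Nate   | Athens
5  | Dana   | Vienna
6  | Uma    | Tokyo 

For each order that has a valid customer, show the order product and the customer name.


INNER JOIN keeps only orders rows whose customer_id matches an id in customers. Walk through each order:
  - order 1 (Desk): customer_id=1 -> matches Alice
  - order 2 (Tablet): customer_id=1 -> matches Alice
  - order 3 (Router): customer_id=1 -> matches Alice
  - order 4 (Chair): customer_id=NULL, no match -> dropped
  - order 5 (Keyboard): customer_id=4 -> matches Nate
  - order 6 (Headphones): customer_id=4 -> matches Nate
  - order 7 (Laptop): customer_id=3 -> matches Xander
  - order 8 (Webcam): customer_id=6 -> matches Uma
So 1 of 8 rows is dropped.

SQL:
SELECT a.product, b.name AS customer
FROM orders a
INNER JOIN customers b ON a.customer_id = b.id

Result:
product    | customer
-----------+---------
Desk       | Alice   
Tablet     | Alice   
Router     | Alice   
Keyboard   | Nate    
Headphones | Nate    
Laptop     | Xander  
Webcam     | Uma     


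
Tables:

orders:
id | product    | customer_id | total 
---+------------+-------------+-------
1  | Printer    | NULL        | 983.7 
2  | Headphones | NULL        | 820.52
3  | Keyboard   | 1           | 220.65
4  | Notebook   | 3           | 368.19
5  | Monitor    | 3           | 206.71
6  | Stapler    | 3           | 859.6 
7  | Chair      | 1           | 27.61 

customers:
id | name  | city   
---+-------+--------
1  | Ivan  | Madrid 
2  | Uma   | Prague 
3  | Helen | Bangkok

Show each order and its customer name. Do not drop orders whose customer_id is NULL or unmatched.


LEFT JOIN keeps every row from orders (the left table); where customer_id has no match in customers, the customer columns become NULL. Walk through each order:
  - order 1 (Printer): customer_id=NULL, no match -> kept with NULL
  - order 2 (Headphones): customer_id=NULL, no match -> kept with NULL
  - order 3 (Keyboard): customer_id=1 -> matches Ivan
  - order 4 (Notebook): customer_id=3 -> matches Helen
  - order 5 (Monitor): customer_id=3 -> matches Helen
  - order 6 (Stapler): customer_id=3 -> matches Helen
  - order 7 (Chair): customer_id=1 -> matches Ivan
All 7 rows appear; 2 have NULL customer.

SQL:
SELECT a.product, b.name AS customer
FROM orders a
LEFT JOIN customers b ON a.customer_id = b.id

Result:
product    | customer
-----------+---------
Printer    | NULL    
Headphones | NULL    
Keyboard   | Ivan    
Notebook   | Helen   
Monitor    | Helen   
Stapler    | Helen   
Chair      | Ivan    


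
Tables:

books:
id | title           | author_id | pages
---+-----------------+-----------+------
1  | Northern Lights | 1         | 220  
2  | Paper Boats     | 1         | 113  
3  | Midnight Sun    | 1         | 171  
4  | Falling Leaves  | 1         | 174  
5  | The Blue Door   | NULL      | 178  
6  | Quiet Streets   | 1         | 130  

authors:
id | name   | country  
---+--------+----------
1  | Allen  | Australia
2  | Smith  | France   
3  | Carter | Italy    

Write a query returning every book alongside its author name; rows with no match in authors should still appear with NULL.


LEFT JOIN keeps every row from books (the left table); where author_id has no match in authors, the author columns become NULL. Walk through each book:
  - book 1 (Northern Lights): author_id=1 -> matches Allen
  - book 2 (Paper Boats): author_id=1 -> matches Allen
  - book 3 (Midnight Sun): author_id=1 -> matches Allen
  - book 4 (Falling Leaves): author_id=1 -> matches Allen
  - book 5 (The Blue Door): author_id=NULL, no match -> kept with NULL
  - book 6 (Quiet Streets): author_id=1 -> matches Allen
All 6 rows appear; 1 has NULL author.

SQL:
SELECT a.title, b.name AS author
FROM books a
LEFT JOIN authors b ON a.author_id = b.id

Result:
title           | author
----------------+-------
Northern Lights | Allen 
Paper Boats     | Allen 
Midnight Sun    | Allen 
Falling Leaves  | Allen 
The Blue Door   | NULL  
Quiet Streets   | Allen 


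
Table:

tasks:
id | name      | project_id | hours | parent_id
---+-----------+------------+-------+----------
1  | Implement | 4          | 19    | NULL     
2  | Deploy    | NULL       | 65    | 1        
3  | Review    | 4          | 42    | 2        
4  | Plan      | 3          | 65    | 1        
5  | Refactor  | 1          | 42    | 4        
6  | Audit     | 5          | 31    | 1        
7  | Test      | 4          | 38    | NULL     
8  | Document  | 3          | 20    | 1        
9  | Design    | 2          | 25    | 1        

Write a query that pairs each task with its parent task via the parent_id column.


This is a self-join: tasks is joined to a second copy of itself, matching each row's parent_id to another row's id. Use LEFT JOIN so rows with parent_id=NULL are kept.
  - task 1 (Implement): parent_id=NULL -> NULL
  - task 2 (Deploy): parent_id=1 -> Implement
  - task 3 (Review): parent_id=2 -> Deploy
  - task 4 (Plan): parent_id=1 -> Implement
  - task 5 (Refactor): parent_id=4 -> Plan
  - task 6 (Audit): parent_id=1 -> Implement
  - task 7 (Test): parent_id=NULL -> NULL
  - task 8 (Document): parent_id=1 -> Implement
  - task 9 (Design): parent_id=1 -> Implement

SQL:
SELECT a.name AS item, b.name AS parent
FROM tasks a
LEFT JOIN tasks b ON a.parent_id = b.id

Result:
item      | parent   
----------+----------
Implement | NULL     
Deploy    | Implement
Review    | Deploy   
Plan      | Implement
Refactor  | Plan     
Audit     | Implement
Test      | NULL     
Document  | Implement
Design    | Implement


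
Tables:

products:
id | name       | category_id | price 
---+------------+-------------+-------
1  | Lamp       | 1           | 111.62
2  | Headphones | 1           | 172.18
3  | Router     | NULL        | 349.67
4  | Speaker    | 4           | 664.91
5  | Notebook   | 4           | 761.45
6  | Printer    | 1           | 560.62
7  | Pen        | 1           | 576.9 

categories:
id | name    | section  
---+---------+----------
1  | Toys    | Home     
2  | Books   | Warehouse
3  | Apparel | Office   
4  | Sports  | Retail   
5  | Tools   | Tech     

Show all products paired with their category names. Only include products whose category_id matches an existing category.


INNER JOIN keeps only products rows whose category_id matches an id in categories. Walk through each product:
  - product 1 (Lamp): category_id=1 -> matches Toys
  - product 2 (Headphones): category_id=1 -> matches Toys
  - product 3 (Router): category_id=NULL, no match -> dropped
  - product 4 (Speaker): category_id=4 -> matches Sports
  - product 5 (Notebook): category_id=4 -> matches Sports
  - product 6 (Printer): category_id=1 -> matches Toys
  - product 7 (Pen): category_id=1 -> matches Toys
So 1 of 7 rows is dropped.

SQL:
SELECT a.name, b.name AS category
FROM products a
INNER JOIN categories b ON a.category_id = b.id

Result:
name       | category
-----------+---------
Lamp       | Toys    
Headphones | Toys    
Speaker    | Sports  
Notebook   | Sports  
Printer    | Toys    
Pen        | Toys    


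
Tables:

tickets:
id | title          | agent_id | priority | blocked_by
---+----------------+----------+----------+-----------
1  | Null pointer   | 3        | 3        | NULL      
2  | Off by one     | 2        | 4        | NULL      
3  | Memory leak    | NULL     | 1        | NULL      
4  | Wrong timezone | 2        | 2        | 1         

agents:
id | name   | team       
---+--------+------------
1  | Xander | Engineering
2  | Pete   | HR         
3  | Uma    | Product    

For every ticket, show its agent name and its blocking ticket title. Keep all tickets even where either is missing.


Two LEFT JOINs from the same base table tickets: one to agents via agent_id, one to tickets itself via blocked_by. Both are LEFT so every ticket is preserved.
Match against agents:
  - ticket 1 (Null pointer): agent_id=3 -> matches Uma
  - ticket 2 (Off by one): agent_id=2 -> matches Pete
  - ticket 3 (Memory leak): agent_id=NULL, no match -> kept with NULL
  - ticket 4 (Wrong timezone): agent_id=2 -> matches Pete
Match against tickets (self):
  - ticket 1 (Null pointer): blocked_by=NULL -> NULL
  - ticket 2 (Off by one): blocked_by=NULL -> NULL
  - ticket 3 (Memory leak): blocked_by=NULL -> NULL
  - ticket 4 (Wrong timezone): blocked_by=1 -> Null pointer

SQL:
SELECT a.title, b.name AS agent, c.title AS blocked_by
FROM tickets a
LEFT JOIN agents b ON a.agent_id = b.id
LEFT JOIN tickets c ON a.blocked_by = c.id

Result:
title          | agent | blocked_by  
---------------+-------+-------------
Null pointer   | Uma   | NULL        
Off by one     | Pete  | NULL        
Memory leak    | NULL  | NULL        
Wrong timezone | Pete  | Null pointer


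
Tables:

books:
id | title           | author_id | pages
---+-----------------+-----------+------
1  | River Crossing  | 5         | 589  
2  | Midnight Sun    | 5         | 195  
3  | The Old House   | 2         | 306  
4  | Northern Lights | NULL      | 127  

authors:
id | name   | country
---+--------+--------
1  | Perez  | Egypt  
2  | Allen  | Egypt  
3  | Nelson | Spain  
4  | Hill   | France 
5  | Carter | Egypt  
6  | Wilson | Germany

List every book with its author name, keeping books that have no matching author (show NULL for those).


LEFT JOIN keeps every row from books (the left table); where author_id has no match in authors, the author columns become NULL. Walk through each book:
  - book 1 (River Crossing): author_id=5 -> matches Carter
  - book 2 (Midnight Sun): author_id=5 -> matches Carter
  - book 3 (The Old House): author_id=2 -> matches Allen
  - book 4 (Northern Lights): author_id=NULL, no match -> kept with NULL
All 4 rows appear; 1 has NULL author.

SQL:
SELECT a.title, b.name AS author
FROM books a
LEFT JOIN authors b ON a.author_id = b.id

Result:
title           | author
----------------+-------
River Crossing  | Carter
Midnight Sun    | Carter
The Old House   | Allen 
Northern Lights | NULL  


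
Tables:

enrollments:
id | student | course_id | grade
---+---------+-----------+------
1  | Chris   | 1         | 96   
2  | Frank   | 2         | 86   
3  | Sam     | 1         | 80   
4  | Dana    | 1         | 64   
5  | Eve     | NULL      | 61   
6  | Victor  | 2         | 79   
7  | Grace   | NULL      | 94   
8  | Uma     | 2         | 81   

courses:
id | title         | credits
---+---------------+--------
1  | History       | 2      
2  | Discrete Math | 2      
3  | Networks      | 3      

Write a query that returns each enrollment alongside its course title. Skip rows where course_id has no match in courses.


INNER JOIN keeps only enrollments rows whose course_id matches an id in courses. Walk through each enrollment:
  - enrollment 1 (Chris): course_id=1 -> matches History
  - enrollment 2 (Frank): course_id=2 -> matches Discrete Math
  - enrollment 3 (Sam): course_id=1 -> matches History
  - enrollment 4 (Dana): course_id=1 -> matches History
  - enrollment 5 (Eve): course_id=NULL, no match -> dropped
  - enrollment 6 (Victor): course_id=2 -> matches Discrete Math
  - enrollment 7 (Grace): course_id=NULL, no match -> dropped
  - enrollment 8 (Uma): course_id=2 -> matches Discrete Math
So 2 of 8 rows are dropped.

SQL:
SELECT a.student, b.title AS course
FROM enrollments a
INNER JOIN courses b ON a.course_id = b.id

Result:
student | course       
--------+--------------
Chris   | History      
Frank   | Discrete Math
Sam     | History      
Dana    | History      
Victor  | Discrete Math
Uma     | Discrete Math


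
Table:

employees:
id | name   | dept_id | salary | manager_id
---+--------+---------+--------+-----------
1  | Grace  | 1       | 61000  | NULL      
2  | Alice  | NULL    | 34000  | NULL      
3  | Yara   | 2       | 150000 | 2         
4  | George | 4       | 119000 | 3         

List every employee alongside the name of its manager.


This is a self-join: employees is joined to a second copy of itself, matching each row's manager_id to another row's id. Use LEFT JOIN so rows with manager_id=NULL are kept.
  - employee 1 (Grace): manager_id=NULL -> NULL
  - employee 2 (Alice): manager_id=NULL -> NULL
  - employee 3 (Yara): manager_id=2 -> Alice
  - employee 4 (George): manager_id=3 -> Yara

SQL:
SELECT a.name AS item, b.name AS manager
FROM employees a
LEFT JOIN employees b ON a.manager_id = b.id

Result:
item   | manager
-------+--------
Grace  | NULL   
Alice  | NULL   
Yara   | Alice  
George | Yara   


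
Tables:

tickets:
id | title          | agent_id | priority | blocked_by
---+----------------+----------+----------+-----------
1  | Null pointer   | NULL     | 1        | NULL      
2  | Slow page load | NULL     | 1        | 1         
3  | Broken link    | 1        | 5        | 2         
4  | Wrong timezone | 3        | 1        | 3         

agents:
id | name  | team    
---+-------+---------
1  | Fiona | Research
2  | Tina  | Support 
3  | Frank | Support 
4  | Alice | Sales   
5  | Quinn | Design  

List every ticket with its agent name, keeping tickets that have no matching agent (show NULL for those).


LEFT JOIN keeps every row from tickets (the left table); where agent_id has no match in agents, the agent columns become NULL. Walk through each ticket:
  - ticket 1 (Null pointer): agent_id=NULL, no match -> kept with NULL
  - ticket 2 (Slow page load): agent_id=NULL, no match -> kept with NULL
  - ticket 3 (Broken link): agent_id=1 -> matches Fiona
  - ticket 4 (Wrong timezone): agent_id=3 -> matches Frank
All 4 rows appear; 2 have NULL agent.

SQL:
SELECT a.title, b.name AS agent
FROM tickets a
LEFT JOIN agents b ON a.agent_id = b.id

Result:
title          | agent
---------------+------
Null pointer   | NULL 
Slow page load | NULL 
Broken link    | Fiona
Wrong timezone | Frank


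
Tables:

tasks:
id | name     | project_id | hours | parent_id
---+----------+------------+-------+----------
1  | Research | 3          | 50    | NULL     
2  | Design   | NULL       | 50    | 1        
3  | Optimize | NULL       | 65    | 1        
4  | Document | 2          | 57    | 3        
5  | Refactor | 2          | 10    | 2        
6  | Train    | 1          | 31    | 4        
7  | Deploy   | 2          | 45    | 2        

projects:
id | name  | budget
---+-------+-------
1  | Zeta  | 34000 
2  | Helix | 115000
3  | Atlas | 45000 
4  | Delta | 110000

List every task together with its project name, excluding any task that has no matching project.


INNER JOIN keeps only tasks rows whose project_id matches an id in projects. Walk through each task:
  - task 1 (Research): project_id=3 -> matches Atlas
  - task 2 (Design): project_id=NULL, no match -> dropped
  - task 3 (Optimize): project_id=NULL, no match -> dropped
  - task 4 (Document): project_id=2 -> matches Helix
  - task 5 (Refactor): project_id=2 -> matches Helix
  - task 6 (Train): project_id=1 -> matches Zeta
  - task 7 (Deploy): project_id=2 -> matches Helix
So 2 of 7 rows are dropped.

SQL:
SELECT a.name, b.name AS project
FROM tasks a
INNER JOIN projects b ON a.project_id = b.id

Result:
name     | project
---------+--------
Research | Atlas  
Document | Helix  
Refactor | Helix  
Train    | Zeta   
Deploy   | Helix  


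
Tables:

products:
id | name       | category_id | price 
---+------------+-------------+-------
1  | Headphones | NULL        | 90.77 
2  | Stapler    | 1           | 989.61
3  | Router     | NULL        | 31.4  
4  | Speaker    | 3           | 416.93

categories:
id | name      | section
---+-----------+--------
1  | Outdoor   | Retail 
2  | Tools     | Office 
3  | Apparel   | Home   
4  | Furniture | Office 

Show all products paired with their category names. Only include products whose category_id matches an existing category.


INNER JOIN keeps only products rows whose category_id matches an id in categories. Walk through each product:
  - product 1 (Headphones): category_id=NULL, no match -> dropped
  - product 2 (Stapler): category_id=1 -> matches Outdoor
  - product 3 (Router): category_id=NULL, no match -> dropped
  - product 4 (Speaker): category_id=3 -> matches Apparel
So 2 of 4 rows are dropped.

SQL:
SELECT a.name, b.name AS category
FROM products a
INNER JOIN categories b ON a.category_id = b.id

Result:
name    | category
--------+---------
Stapler | Outdoor 
Speaker | Apparel 


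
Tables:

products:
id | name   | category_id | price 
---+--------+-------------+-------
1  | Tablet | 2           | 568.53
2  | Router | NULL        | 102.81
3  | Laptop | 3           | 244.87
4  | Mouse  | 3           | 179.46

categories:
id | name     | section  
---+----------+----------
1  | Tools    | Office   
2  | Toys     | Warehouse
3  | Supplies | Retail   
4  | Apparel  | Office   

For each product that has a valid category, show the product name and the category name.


INNER JOIN keeps only products rows whose category_id matches an id in categories. Walk through each product:
  - product 1 (Tablet): category_id=2 -> matches Toys
  - product 2 (Router): category_id=NULL, no match -> dropped
  - product 3 (Laptop): category_id=3 -> matches Supplies
  - product 4 (Mouse): category_id=3 -> matches Supplies
So 1 of 4 rows is dropped.

SQL:
SELECT a.name, b.name AS category
FROM products a
INNER JOIN categories b ON a.category_id = b.id

Result:
name   | category
-------+---------
Tablet | Toys    
Laptop | Supplies
Mouse  | Supplies


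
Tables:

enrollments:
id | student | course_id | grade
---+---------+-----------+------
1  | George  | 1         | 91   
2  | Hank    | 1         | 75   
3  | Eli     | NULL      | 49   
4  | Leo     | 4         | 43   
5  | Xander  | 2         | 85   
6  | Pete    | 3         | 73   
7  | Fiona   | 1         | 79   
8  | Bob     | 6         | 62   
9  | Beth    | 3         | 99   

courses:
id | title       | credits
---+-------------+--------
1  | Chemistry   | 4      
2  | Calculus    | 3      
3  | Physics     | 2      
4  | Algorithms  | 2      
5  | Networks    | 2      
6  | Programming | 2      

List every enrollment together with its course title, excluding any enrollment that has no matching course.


INNER JOIN keeps only enrollments rows whose course_id matches an id in courses. Walk through each enrollment:
  - enrollment 1 (George): course_id=1 -> matches Chemistry
  - enrollment 2 (Hank): course_id=1 -> matches Chemistry
  - enrollment 3 (Eli): course_id=NULL, no match -> dropped
  - enrollment 4 (Leo): course_id=4 -> matches Algorithms
  - enrollment 5 (Xander): course_id=2 -> matches Calculus
  - enrollment 6 (Pete): course_id=3 -> matches Physics
  - enrollment 7 (Fiona): course_id=1 -> matches Chemistry
  - enrollment 8 (Bob): course_id=6 -> matches Programming
  - enrollment 9 (Beth): course_id=3 -> matches Physics
So 1 of 9 rows is dropped.

SQL:
SELECT a.student, b.title AS course
FROM enrollments a
INNER JOIN courses b ON a.course_id = b.id

Result:
student | course     
--------+------------
George  | Chemistry  
Hank    | Chemistry  
Leo     | Algorithms 
Xander  | Calculus   
Pete    | Physics    
Fiona   | Chemistry  
Bob     | Programming
Beth    | Physics    


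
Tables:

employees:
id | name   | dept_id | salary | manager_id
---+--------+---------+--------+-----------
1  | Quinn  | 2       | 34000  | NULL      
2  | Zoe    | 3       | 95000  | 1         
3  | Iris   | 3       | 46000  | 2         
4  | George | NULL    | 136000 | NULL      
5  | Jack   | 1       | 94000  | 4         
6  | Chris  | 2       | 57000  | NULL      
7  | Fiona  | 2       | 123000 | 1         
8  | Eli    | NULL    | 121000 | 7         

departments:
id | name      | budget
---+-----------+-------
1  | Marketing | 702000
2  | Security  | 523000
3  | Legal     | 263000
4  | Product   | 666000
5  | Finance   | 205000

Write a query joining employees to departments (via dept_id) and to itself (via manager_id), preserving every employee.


Two LEFT JOINs from the same base table employees: one to departments via dept_id, one to employees itself via manager_id. Both are LEFT so every employee is preserved.
Match against departments:
  - employee 1 (Quinn): dept_id=2 -> matches Security
  - employee 2 (Zoe): dept_id=3 -> matches Legal
  - employee 3 (Iris): dept_id=3 -> matches Legal
  - employee 4 (George): dept_id=NULL, no match -> kept with NULL
  - employee 5 (Jack): dept_id=1 -> matches Marketing
  - employee 6 (Chris): dept_id=2 -> matches Security
  - employee 7 (Fiona): dept_id=2 -> matches Security
  - employee 8 (Eli): dept_id=NULL, no match -> kept with NULL
Match against employees (self):
  - employee 1 (Quinn): manager_id=NULL -> NULL
  - employee 2 (Zoe): manager_id=1 -> Quinn
  - employee 3 (Iris): manager_id=2 -> Zoe
  - employee 4 (George): manager_id=NULL -> NULL
  - employee 5 (Jack): manager_id=4 -> George
  - employee 6 (Chris): manager_id=NULL -> NULL
  - employee 7 (Fiona): manager_id=1 -> Quinn
  - employee 8 (Eli): manager_id=7 -> Fiona

SQL:
SELECT a.name, b.name AS department, c.name AS manager
FROM employees a
LEFT JOIN departments b ON a.dept_id = b.id
LEFT JOIN employees c ON a.manager_id = c.id

Result:
name   | department | manager
-------+------------+--------
Quinn  | Security   | NULL   
Zoe    | Legal      | Quinn  
Iris   | Legal      | Zoe    
George | NULL       | NULL   
Jack   | Marketing  | George 
Chris  | Security   | NULL   
Fiona  | Security   | Quinn  
Eli    | NULL       | Fiona  


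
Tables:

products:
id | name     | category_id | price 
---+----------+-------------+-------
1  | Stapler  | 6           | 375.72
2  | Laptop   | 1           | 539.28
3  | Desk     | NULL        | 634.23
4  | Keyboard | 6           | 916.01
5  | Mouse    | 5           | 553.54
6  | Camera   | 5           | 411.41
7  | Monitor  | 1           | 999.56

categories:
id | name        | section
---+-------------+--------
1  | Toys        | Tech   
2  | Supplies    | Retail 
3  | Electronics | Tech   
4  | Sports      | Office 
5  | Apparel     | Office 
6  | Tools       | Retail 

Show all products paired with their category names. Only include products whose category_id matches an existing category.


INNER JOIN keeps only products rows whose category_id matches an id in categories. Walk through each product:
  - product 1 (Stapler): category_id=6 -> matches Tools
  - product 2 (Laptop): category_id=1 -> matches Toys
  - product 3 (Desk): category_id=NULL, no match -> dropped
  - product 4 (Keyboard): category_id=6 -> matches Tools
  - product 5 (Mouse): category_id=5 -> matches Apparel
  - product 6 (Camera): category_id=5 -> matches Apparel
  - product 7 (Monitor): category_id=1 -> matches Toys
So 1 of 7 rows is dropped.

SQL:
SELECT a.name, b.name AS category
FROM products a
INNER JOIN categories b ON a.category_id = b.id

Result:
name     | category
---------+---------
Stapler  | Tools   
Laptop   | Toys    
Keyboard | Tools   
Mouse    | Apparel 
Camera   | Apparel 
Monitor  | Toys    


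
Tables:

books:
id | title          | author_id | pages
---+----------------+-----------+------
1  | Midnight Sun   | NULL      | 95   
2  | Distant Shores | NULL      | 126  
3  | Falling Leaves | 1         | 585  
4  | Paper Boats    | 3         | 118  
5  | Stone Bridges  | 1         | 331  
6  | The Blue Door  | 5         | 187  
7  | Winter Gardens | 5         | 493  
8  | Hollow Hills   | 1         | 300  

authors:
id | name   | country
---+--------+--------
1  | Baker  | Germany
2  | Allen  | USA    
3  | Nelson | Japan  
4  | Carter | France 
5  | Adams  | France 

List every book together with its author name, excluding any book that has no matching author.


INNER JOIN keeps only books rows whose author_id matches an id in authors. Walk through each book:
  - book 1 (Midnight Sun): author_id=NULL, no match -> dropped
  - book 2 (Distant Shores): author_id=NULL, no match -> dropped
  - book 3 (Falling Leaves): author_id=1 -> matches Baker
  - book 4 (Paper Boats): author_id=3 -> matches Nelson
  - book 5 (Stone Bridges): author_id=1 -> matches Baker
  - book 6 (The Blue Door): author_id=5 -> matches Adams
  - book 7 (Winter Gardens): author_id=5 -> matches Adams
  - book 8 (Hollow Hills): author_id=1 -> matches Baker
So 2 of 8 rows are dropped.

SQL:
SELECT a.title, b.name AS author
FROM books a
INNER JOIN authors b ON a.author_id = b.id

Result:
title          | author
---------------+-------
Falling Leaves | Baker 
Paper Boats    | Nelson
Stone Bridges  | Baker 
The Blue Door  | Adams 
Winter Gardens | Adams 
Hollow Hills   | Baker 


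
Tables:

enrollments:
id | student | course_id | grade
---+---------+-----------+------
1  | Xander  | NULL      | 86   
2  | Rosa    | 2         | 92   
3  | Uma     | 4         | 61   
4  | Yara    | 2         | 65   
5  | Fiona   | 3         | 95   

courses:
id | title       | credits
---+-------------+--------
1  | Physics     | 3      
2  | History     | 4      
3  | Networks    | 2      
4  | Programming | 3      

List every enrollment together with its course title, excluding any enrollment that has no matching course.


INNER JOIN keeps only enrollments rows whose course_id matches an id in courses. Walk through each enrollment:
  - enrollment 1 (Xander): course_id=NULL, no match -> dropped
  - enrollment 2 (Rosa): course_id=2 -> matches History
  - enrollment 3 (Uma): course_id=4 -> matches Programming
  - enrollment 4 (Yara): course_id=2 -> matches History
  - enrollment 5 (Fiona): course_id=3 -> matches Networks
So 1 of 5 rows is dropped.

SQL:
SELECT a.student, b.title AS course
FROM enrollments a
INNER JOIN courses b ON a.course_id = b.id

Result:
student | course     
--------+------------
Rosa    | History    
Uma     | Programming
Yara    | History    
Fiona   | Networks   


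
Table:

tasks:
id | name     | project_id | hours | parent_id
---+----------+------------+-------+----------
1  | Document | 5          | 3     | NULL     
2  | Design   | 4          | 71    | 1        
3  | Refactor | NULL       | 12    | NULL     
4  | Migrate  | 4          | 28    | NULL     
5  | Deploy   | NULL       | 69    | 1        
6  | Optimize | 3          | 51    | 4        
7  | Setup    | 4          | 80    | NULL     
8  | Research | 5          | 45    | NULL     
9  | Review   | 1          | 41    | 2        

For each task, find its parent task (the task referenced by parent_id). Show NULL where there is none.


This is a self-join: tasks is joined to a second copy of itself, matching each row's parent_id to another row's id. Use LEFT JOIN so rows with parent_id=NULL are kept.
  - task 1 (Document): parent_id=NULL -> NULL
  - task 2 (Design): parent_id=1 -> Document
  - task 3 (Refactor): parent_id=NULL -> NULL
  - task 4 (Migrate): parent_id=NULL -> NULL
  - task 5 (Deploy): parent_id=1 -> Document
  - task 6 (Optimize): parent_id=4 -> Migrate
  - task 7 (Setup): parent_id=NULL -> NULL
  - task 8 (Research): parent_id=NULL -> NULL
  - task 9 (Review): parent_id=2 -> Design

SQL:
SELECT a.name AS item, b.name AS parent
FROM tasks a
LEFT JOIN tasks b ON a.parent_id = b.id

Result:
item     | parent  
---------+---------
Document | NULL    
Design   | Document
Refactor | NULL    
Migrate  | NULL    
Deploy   | Document
Optimize | Migrate 
Setup    | NULL    
Research | NULL    
Review   | Design  


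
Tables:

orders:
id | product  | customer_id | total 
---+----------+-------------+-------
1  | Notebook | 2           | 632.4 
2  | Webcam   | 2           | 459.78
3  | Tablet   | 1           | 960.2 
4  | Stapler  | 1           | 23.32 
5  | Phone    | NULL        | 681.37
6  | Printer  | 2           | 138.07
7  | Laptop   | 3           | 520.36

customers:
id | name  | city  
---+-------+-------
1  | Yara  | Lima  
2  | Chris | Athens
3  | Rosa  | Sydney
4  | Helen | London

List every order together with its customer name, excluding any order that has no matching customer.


INNER JOIN keeps only orders rows whose customer_id matches an id in customers. Walk through each order:
  - order 1 (Notebook): customer_id=2 -> matches Chris
  - order 2 (Webcam): customer_id=2 -> matches Chris
  - order 3 (Tablet): customer_id=1 -> matches Yara
  - order 4 (Stapler): customer_id=1 -> matches Yara
  - order 5 (Phone): customer_id=NULL, no match -> dropped
  - order 6 (Printer): customer_id=2 -> matches Chris
  - order 7 (Laptop): customer_id=3 -> matches Rosa
So 1 of 7 rows is dropped.

SQL:
SELECT a.product, b.name AS customer
FROM orders a
INNER JOIN customers b ON a.customer_id = b.id

Result:
product  | customer
---------+---------
Notebook | Chris   
Webcam   | Chris   
Tablet   | Yara    
Stapler  | Yara    
Printer  | Chris   
Laptop   | Rosa    


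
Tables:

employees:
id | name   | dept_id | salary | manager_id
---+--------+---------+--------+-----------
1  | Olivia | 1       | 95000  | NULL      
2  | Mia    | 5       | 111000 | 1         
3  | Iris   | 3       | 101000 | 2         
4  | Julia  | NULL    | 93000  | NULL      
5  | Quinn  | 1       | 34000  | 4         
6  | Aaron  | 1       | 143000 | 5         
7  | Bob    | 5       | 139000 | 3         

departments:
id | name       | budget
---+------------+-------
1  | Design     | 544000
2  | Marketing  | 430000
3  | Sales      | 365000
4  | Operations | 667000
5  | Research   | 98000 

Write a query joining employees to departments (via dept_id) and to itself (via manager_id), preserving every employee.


Two LEFT JOINs from the same base table employees: one to departments via dept_id, one to employees itself via manager_id. Both are LEFT so every employee is preserved.
Match against departments:
  - employee 1 (Olivia): dept_id=1 -> matches Design
  - employee 2 (Mia): dept_id=5 -> matches Research
  - employee 3 (Iris): dept_id=3 -> matches Sales
  - employee 4 (Julia): dept_id=NULL, no match -> kept with NULL
  - employee 5 (Quinn): dept_id=1 -> matches Design
  - employee 6 (Aaron): dept_id=1 -> matches Design
  - employee 7 (Bob): dept_id=5 -> matches Research
Match against employees (self):
  - employee 1 (Olivia): manager_id=NULL -> NULL
  - employee 2 (Mia): manager_id=1 -> Olivia
  - employee 3 (Iris): manager_id=2 -> Mia
  - employee 4 (Julia): manager_id=NULL -> NULL
  - employee 5 (Quinn): manager_id=4 -> Julia
  - employee 6 (Aaron): manager_id=5 -> Quinn
  - employee 7 (Bob): manager_id=3 -> Iris

SQL:
SELECT a.name, b.name AS department, c.name AS manager
FROM employees a
LEFT JOIN departments b ON a.dept_id = b.id
LEFT JOIN employees c ON a.manager_id = c.id

Result:
name   | department | manager
-------+------------+--------
Olivia | Design     | NULL   
Mia    | Research   | Olivia 
Iris   | Sales      | Mia    
Julia  | NULL       | NULL   
Quinn  | Design     | Julia  
Aaron  | Design     | Quinn  
Bob    | Research   | Iris   
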